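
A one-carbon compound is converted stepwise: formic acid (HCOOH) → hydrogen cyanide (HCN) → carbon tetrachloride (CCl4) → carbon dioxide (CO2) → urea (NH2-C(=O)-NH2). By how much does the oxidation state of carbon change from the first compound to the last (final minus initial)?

Carbon oxidation states along the series — formic acid: +2, hydrogen cyanide: +2, carbon tetrachloride: +4, carbon dioxide: +4, urea: +4.
Net change = +4 − (+2) = +2.

+2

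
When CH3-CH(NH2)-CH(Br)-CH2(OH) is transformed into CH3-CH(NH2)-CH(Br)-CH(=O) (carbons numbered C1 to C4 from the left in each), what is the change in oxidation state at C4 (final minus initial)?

+2

Before: C4 has 1 bond to C, 2 bonds to H, 1 bond to O → oxidation state -1.
After: C4 has 1 bond to C, 1 bond to H, 2 bonds to O → oxidation state +1.
Δ = +1 − (-1) = +2, so this is an oxidation at C4.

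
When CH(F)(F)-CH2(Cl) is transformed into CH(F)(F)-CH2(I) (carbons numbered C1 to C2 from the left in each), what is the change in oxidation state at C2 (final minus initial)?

0

Before: C2 has 1 bond to C, 2 bonds to H, 1 bond to Cl → oxidation state -1.
After: C2 has 1 bond to C, 2 bonds to H, 1 bond to I → oxidation state -1.
Δ = -1 − (-1) = 0, so no net redox change at C2.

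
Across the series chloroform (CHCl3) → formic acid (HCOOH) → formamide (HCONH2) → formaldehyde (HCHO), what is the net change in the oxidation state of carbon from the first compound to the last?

Carbon oxidation states along the series — chloroform: +2, formic acid: +2, formamide: +2, formaldehyde: 0.
Net change = 0 − (+2) = -2.

-2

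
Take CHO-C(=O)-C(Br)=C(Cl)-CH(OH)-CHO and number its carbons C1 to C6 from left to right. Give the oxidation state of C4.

+1

C4 has a double bond to C (2×0 = 0), one bond to C (0), one bond to Cl (+1).
Oxidation state = 0 + 0 + 1 = +1.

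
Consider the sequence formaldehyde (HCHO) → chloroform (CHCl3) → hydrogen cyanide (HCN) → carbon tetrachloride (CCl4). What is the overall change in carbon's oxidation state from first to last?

Carbon oxidation states along the series — formaldehyde: 0, chloroform: +2, hydrogen cyanide: +2, carbon tetrachloride: +4.
Net change = +4 − (0) = +4.

+4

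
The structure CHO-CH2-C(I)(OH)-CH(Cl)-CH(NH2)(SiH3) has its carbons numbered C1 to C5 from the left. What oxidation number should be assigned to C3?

+2

C3 has one bond to C (0), one bond to C (0), one bond to I (+1), one bond to O (+1).
Oxidation state = 0 + 0 + 1 + 1 = +2.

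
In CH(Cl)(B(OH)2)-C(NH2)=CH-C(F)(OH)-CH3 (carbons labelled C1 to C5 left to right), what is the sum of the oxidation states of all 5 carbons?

Count +1 for every bond to an atom more electronegative than carbon and −1 for every bond to one less electronegative; C–C bonds are 0. Tallying each carbon:
C1: 1C, 1H, 1Cl, 1B → 0 − 1 + 1 − 1 = -1
C2: 3C, 1N → 0 + 1 = +1
C3: 3C, 1H → 0 − 1 = -1
C4: 2C, 1O, 1F → 0 + 1 + 1 = +2
C5: 1C, 3H → 0 − 3 = -3
Sum = -1 + 1 − 1 + 2 − 3 = -2.

-2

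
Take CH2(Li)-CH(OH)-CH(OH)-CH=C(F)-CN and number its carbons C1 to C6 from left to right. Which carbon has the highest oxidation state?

C6

Tallying each carbon's bonds:
C1: 1C, 2H, 1Li → 0 − 2 − 1 = -3
C2: 2C, 1H, 1O → 0 − 1 + 1 = 0
C3: 2C, 1H, 1O → 0 − 1 + 1 = 0
C4: 3C, 1H → 0 − 1 = -1
C5: 3C, 1F → 0 + 1 = +1
C6: 1C, 3N → 0 + 3 = +3
The most oxidised carbon is C6 at +3.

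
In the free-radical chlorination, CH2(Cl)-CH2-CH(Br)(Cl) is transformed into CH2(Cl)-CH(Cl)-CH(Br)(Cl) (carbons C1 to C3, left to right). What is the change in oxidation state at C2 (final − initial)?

+2

Before: C2 has 2 bonds to C, 2 bonds to H → oxidation state -2.
After: C2 has 2 bonds to C, 1 bond to H, 1 bond to Cl → oxidation state 0.
Δ = 0 − (-2) = +2, so this is an oxidation at C2.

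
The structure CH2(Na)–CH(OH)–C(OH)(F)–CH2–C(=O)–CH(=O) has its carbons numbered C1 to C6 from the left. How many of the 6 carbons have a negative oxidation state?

Tallying each carbon's bonds:
C1: 1C, 2H, 1Na → 0 − 2 − 1 = -3
C2: 2C, 1H, 1O → 0 − 1 + 1 = 0
C3: 2C, 1O, 1F → 0 + 1 + 1 = +2
C4: 2C, 2H → 0 − 2 = -2
C5: 2C, 2O → 0 + 2 = +2
C6: 1C, 1H, 2O → 0 − 1 + 2 = +1
2 carbons (C1, C4) meet the condition.

2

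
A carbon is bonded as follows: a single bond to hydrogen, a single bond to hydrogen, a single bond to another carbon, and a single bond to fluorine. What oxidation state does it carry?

The carbon has one bond to C (0), one bond to H (-1), one bond to F (+1), one bond to H (-1).
Oxidation state = 0 − 1 + 1 − 1 = -1.

-1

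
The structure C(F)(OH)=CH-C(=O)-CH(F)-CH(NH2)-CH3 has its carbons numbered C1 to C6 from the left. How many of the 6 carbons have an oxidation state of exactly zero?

2

Tallying each carbon's bonds:
C1: 2C, 1O, 1F → 0 + 1 + 1 = +2
C2: 3C, 1H → 0 − 1 = -1
C3: 2C, 2O → 0 + 2 = +2
C4: 2C, 1H, 1F → 0 − 1 + 1 = 0
C5: 2C, 1H, 1N → 0 − 1 + 1 = 0
C6: 1C, 3H → 0 − 3 = -3
2 carbons (C4, C5) meet the condition.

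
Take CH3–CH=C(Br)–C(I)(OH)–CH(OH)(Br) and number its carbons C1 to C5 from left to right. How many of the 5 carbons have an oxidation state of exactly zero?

0

Tallying each carbon's bonds:
C1: 1C, 3H → 0 − 3 = -3
C2: 3C, 1H → 0 − 1 = -1
C3: 3C, 1Br → 0 + 1 = +1
C4: 2C, 1O, 1I → 0 + 1 + 1 = +2
C5: 1C, 1H, 1O, 1Br → 0 − 1 + 1 + 1 = +1
0 carbons meet the condition.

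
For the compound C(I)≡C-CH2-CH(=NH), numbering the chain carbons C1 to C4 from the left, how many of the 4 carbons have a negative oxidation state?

1

Each bond to a more electronegative atom (O, N, halogen) counts +1, each bond to a less electronegative atom (H, metal, B, Si) counts −1, and each C–C bond counts 0. Tallying each carbon:
C1: 3C, 1I → 0 + 1 = +1
C2: 4C → 0 = 0
C3: 2C, 2H → 0 − 2 = -2
C4: 1C, 1H, 2N → 0 − 1 + 2 = +1
1 carbon (C3) meets the condition.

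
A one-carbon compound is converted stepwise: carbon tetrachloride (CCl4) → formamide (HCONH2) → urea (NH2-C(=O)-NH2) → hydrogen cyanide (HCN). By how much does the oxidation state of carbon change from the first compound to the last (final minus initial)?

-2

Carbon oxidation states along the series — carbon tetrachloride: +4, formamide: +2, urea: +4, hydrogen cyanide: +2.
Net change = +2 − (+4) = -2.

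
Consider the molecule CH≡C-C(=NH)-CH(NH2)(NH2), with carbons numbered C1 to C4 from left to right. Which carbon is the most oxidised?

Tallying each carbon's bonds:
C1: 3C, 1H → 0 − 1 = -1
C2: 4C → 0 = 0
C3: 2C, 2N → 0 + 2 = +2
C4: 1C, 1H, 2N → 0 − 1 + 2 = +1
The most oxidised carbon is C3 at +2.

C3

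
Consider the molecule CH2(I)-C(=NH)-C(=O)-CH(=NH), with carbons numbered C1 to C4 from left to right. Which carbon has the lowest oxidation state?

Tallying each carbon's bonds:
C1: 1C, 2H, 1I → 0 − 2 + 1 = -1
C2: 2C, 2N → 0 + 2 = +2
C3: 2C, 2O → 0 + 2 = +2
C4: 1C, 1H, 2N → 0 − 1 + 2 = +1
The most reduced carbon is C1 at -1.

C1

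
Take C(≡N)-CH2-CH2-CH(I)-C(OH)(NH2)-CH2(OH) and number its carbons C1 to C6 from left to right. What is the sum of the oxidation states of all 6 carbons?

Tallying each carbon's bonds:
C1: 1C, 3N → 0 + 3 = +3
C2: 2C, 2H → 0 − 2 = -2
C3: 2C, 2H → 0 − 2 = -2
C4: 2C, 1H, 1I → 0 − 1 + 1 = 0
C5: 2C, 1O, 1N → 0 + 1 + 1 = +2
C6: 1C, 2H, 1O → 0 − 2 + 1 = -1
Sum = +3 − 2 − 2 + 0 + 2 − 1 = 0.

0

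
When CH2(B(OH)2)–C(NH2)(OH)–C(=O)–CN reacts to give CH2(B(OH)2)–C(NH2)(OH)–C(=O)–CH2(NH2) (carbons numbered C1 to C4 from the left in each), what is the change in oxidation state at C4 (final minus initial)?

Before: C4 has 1 bond to C, 3 bonds to N → oxidation state +3.
After: C4 has 1 bond to C, 2 bonds to H, 1 bond to N → oxidation state -1.
Δ = -1 − (+3) = -4, so this is a reduction at C4.

-4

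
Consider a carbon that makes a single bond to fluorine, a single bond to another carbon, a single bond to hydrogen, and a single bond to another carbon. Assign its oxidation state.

0

Bonds to more-electronegative neighbours contribute +1 each, bonds to H or metals contribute −1 each, and C–C bonds contribute 0.
The carbon has one bond to C (0), one bond to C (0), one bond to H (-1), one bond to F (+1).
Oxidation state = 0 + 0 − 1 + 1 = 0.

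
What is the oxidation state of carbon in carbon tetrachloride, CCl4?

+4

The carbon has one bond to Cl (+1), one bond to Cl (+1), one bond to Cl (+1), one bond to Cl (+1).
Oxidation state = +1 + 1 + 1 + 1 = +4.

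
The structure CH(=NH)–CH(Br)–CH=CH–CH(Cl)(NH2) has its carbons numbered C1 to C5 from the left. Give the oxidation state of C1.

+1

C1 has one bond to C (0), a double bond to N (2×+1 = +2), one bond to H (-1).
Oxidation state = 0 + 2 − 1 = +1.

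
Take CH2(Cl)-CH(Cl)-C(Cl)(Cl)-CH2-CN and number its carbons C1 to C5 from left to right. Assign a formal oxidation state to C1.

-1

C1 has one bond to C (0), one bond to Cl (+1), one bond to H (-1), one bond to H (-1).
Oxidation state = 0 + 1 − 1 − 1 = -1.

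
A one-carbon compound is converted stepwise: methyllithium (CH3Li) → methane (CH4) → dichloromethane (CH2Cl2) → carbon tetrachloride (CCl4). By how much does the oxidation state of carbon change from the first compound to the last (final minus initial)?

+8

Carbon oxidation states along the series — methyllithium: -4, methane: -4, dichloromethane: 0, carbon tetrachloride: +4.
Net change = +4 − (-4) = +8.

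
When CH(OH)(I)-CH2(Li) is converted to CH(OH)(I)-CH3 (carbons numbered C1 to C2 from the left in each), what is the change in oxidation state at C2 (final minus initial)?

0

Before: C2 has 1 bond to C, 2 bonds to H, 1 bond to Li → oxidation state -3.
After: C2 has 1 bond to C, 3 bonds to H → oxidation state -3.
Δ = -3 − (-3) = 0, so no net redox change at C2.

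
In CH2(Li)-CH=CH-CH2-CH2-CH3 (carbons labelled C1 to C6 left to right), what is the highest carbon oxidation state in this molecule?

Bonds to more-electronegative neighbours contribute +1 each, bonds to H or metals contribute −1 each, and C–C bonds contribute 0. Tallying each carbon:
C1: 1C, 2H, 1Li → 0 − 2 − 1 = -3
C2: 3C, 1H → 0 − 1 = -1
C3: 3C, 1H → 0 − 1 = -1
C4: 2C, 2H → 0 − 2 = -2
C5: 2C, 2H → 0 − 2 = -2
C6: 1C, 3H → 0 − 3 = -3
The highest value is -1.

-1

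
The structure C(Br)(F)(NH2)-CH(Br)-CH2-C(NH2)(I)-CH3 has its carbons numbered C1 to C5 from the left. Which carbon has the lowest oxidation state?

C5

Bonds to more-electronegative neighbours contribute +1 each, bonds to H or metals contribute −1 each, and C–C bonds contribute 0. Tallying each carbon:
C1: 1C, 1N, 1F, 1Br → 0 + 1 + 1 + 1 = +3
C2: 2C, 1H, 1Br → 0 − 1 + 1 = 0
C3: 2C, 2H → 0 − 2 = -2
C4: 2C, 1N, 1I → 0 + 1 + 1 = +2
C5: 1C, 3H → 0 − 3 = -3
The most reduced carbon is C5 at -3.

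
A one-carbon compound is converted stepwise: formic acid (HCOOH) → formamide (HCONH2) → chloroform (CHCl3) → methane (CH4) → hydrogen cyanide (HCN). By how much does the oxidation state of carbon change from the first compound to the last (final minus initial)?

Carbon oxidation states along the series — formic acid: +2, formamide: +2, chloroform: +2, methane: -4, hydrogen cyanide: +2.
Net change = +2 − (+2) = 0.

0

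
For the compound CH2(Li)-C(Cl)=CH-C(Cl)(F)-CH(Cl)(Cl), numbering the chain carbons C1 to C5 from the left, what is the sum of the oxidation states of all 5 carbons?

0

Each bond to a more electronegative atom (O, N, halogen) counts +1, each bond to a less electronegative atom (H, metal, B, Si) counts −1, and each C–C bond counts 0. Tallying each carbon:
C1: 1C, 2H, 1Li → 0 − 2 − 1 = -3
C2: 3C, 1Cl → 0 + 1 = +1
C3: 3C, 1H → 0 − 1 = -1
C4: 2C, 1F, 1Cl → 0 + 1 + 1 = +2
C5: 1C, 1H, 2Cl → 0 − 1 + 2 = +1
Sum = -3 + 1 − 1 + 2 + 1 = 0.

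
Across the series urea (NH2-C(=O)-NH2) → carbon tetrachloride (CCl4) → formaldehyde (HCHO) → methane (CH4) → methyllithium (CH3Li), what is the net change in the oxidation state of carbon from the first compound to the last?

Carbon oxidation states along the series — urea: +4, carbon tetrachloride: +4, formaldehyde: 0, methane: -4, methyllithium: -4.
Net change = -4 − (+4) = -8.

-8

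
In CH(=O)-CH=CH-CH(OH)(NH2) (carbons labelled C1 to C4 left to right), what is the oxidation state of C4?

+1

C4 has one bond to C (0), one bond to O (+1), one bond to H (-1), one bond to N (+1).
Oxidation state = 0 + 1 − 1 + 1 = +1.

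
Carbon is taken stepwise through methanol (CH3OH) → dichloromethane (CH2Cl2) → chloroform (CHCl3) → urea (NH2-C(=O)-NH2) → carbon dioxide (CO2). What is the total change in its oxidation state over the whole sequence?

+6

Carbon oxidation states along the series — methanol: -2, dichloromethane: 0, chloroform: +2, urea: +4, carbon dioxide: +4.
Net change = +4 − (-2) = +6.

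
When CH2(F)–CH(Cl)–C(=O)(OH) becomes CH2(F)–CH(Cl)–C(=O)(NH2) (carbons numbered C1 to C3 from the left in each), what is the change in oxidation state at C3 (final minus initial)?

Before: C3 has 1 bond to C, 3 bonds to O → oxidation state +3.
After: C3 has 1 bond to C, 2 bonds to O, 1 bond to N → oxidation state +3.
Δ = +3 − (+3) = 0, so no net redox change at C3.

0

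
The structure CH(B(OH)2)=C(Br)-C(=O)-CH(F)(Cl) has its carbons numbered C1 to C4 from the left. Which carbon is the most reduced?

C1

Each bond to a more electronegative atom (O, N, halogen) counts +1, each bond to a less electronegative atom (H, metal, B, Si) counts −1, and each C–C bond counts 0. Tallying each carbon:
C1: 2C, 1H, 1B → 0 − 1 − 1 = -2
C2: 3C, 1Br → 0 + 1 = +1
C3: 2C, 2O → 0 + 2 = +2
C4: 1C, 1H, 1F, 1Cl → 0 − 1 + 1 + 1 = +1
The most reduced carbon is C1 at -2.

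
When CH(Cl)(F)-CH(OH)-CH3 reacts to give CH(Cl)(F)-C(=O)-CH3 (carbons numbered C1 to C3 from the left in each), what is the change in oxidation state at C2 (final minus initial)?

+2

Before: C2 has 2 bonds to C, 1 bond to H, 1 bond to O → oxidation state 0.
After: C2 has 2 bonds to C, 2 bonds to O → oxidation state +2.
Δ = +2 − (0) = +2, so this is an oxidation at C2.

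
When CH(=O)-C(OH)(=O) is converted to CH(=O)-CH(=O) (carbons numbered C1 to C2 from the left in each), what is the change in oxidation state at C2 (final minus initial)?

-2

Before: C2 has 1 bond to C, 3 bonds to O → oxidation state +3.
After: C2 has 1 bond to C, 1 bond to H, 2 bonds to O → oxidation state +1.
Δ = +1 − (+3) = -2, so this is a reduction at C2.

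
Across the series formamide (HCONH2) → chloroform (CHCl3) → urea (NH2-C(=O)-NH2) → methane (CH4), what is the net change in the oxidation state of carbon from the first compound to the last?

-6

Carbon oxidation states along the series — formamide: +2, chloroform: +2, urea: +4, methane: -4.
Net change = -4 − (+2) = -6.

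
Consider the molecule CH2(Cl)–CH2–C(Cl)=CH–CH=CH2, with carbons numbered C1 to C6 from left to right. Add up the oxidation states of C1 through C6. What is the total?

-6

Bonds to more-electronegative neighbours contribute +1 each, bonds to H or metals contribute −1 each, and C–C bonds contribute 0. Tallying each carbon:
C1: 1C, 2H, 1Cl → 0 − 2 + 1 = -1
C2: 2C, 2H → 0 − 2 = -2
C3: 3C, 1Cl → 0 + 1 = +1
C4: 3C, 1H → 0 − 1 = -1
C5: 3C, 1H → 0 − 1 = -1
C6: 2C, 2H → 0 − 2 = -2
Sum = -1 − 2 + 1 − 1 − 1 − 2 = -6.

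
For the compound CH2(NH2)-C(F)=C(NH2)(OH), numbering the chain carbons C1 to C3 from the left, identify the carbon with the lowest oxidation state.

Tallying each carbon's bonds:
C1: 1C, 2H, 1N → 0 − 2 + 1 = -1
C2: 3C, 1F → 0 + 1 = +1
C3: 2C, 1O, 1N → 0 + 1 + 1 = +2
The most reduced carbon is C1 at -1.

C1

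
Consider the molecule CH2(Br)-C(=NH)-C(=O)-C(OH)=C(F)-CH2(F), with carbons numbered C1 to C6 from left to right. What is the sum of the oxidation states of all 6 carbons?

+4

Tallying each carbon's bonds:
C1: 1C, 2H, 1Br → 0 − 2 + 1 = -1
C2: 2C, 2N → 0 + 2 = +2
C3: 2C, 2O → 0 + 2 = +2
C4: 3C, 1O → 0 + 1 = +1
C5: 3C, 1F → 0 + 1 = +1
C6: 1C, 2H, 1F → 0 − 2 + 1 = -1
Sum = -1 + 2 + 2 + 1 + 1 − 1 = +4.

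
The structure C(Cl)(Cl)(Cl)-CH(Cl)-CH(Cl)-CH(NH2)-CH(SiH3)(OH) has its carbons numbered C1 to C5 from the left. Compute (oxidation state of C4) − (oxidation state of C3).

C4: 2C, 1H, 1N → 0 − 1 + 1 = 0
C3: 2C, 1H, 1Cl → 0 − 1 + 1 = 0
Difference: 0 − (0) = 0.

0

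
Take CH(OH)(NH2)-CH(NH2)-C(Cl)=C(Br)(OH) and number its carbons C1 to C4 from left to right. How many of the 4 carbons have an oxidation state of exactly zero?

Tallying each carbon's bonds:
C1: 1C, 1H, 1O, 1N → 0 − 1 + 1 + 1 = +1
C2: 2C, 1H, 1N → 0 − 1 + 1 = 0
C3: 3C, 1Cl → 0 + 1 = +1
C4: 2C, 1O, 1Br → 0 + 1 + 1 = +2
1 carbon (C2) meets the condition.

1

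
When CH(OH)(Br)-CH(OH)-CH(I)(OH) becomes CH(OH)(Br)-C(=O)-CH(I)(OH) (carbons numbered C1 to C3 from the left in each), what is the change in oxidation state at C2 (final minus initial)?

Before: C2 has 2 bonds to C, 1 bond to H, 1 bond to O → oxidation state 0.
After: C2 has 2 bonds to C, 2 bonds to O → oxidation state +2.
Δ = +2 − (0) = +2, so this is an oxidation at C2.

+2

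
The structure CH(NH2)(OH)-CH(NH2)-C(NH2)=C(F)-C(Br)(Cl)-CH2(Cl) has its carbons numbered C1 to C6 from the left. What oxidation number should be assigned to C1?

+1

Each bond to a more electronegative atom (O, N, halogen) counts +1, each bond to a less electronegative atom (H, metal, B, Si) counts −1, and each C–C bond counts 0.
C1 has one bond to C (0), one bond to N (+1), one bond to H (-1), one bond to O (+1).
Oxidation state = 0 + 1 − 1 + 1 = +1.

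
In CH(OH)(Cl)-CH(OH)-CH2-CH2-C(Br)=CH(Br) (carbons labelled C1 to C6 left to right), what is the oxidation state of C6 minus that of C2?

C6: 2C, 1H, 1Br → 0 − 1 + 1 = 0
C2: 2C, 1H, 1O → 0 − 1 + 1 = 0
Difference: 0 − (0) = 0.

0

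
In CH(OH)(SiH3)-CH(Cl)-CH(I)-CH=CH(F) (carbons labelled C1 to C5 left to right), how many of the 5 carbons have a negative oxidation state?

2

Assign +1 per bond to O/N/halogen, −1 per bond to H or an electropositive element, and 0 per bond to carbon. Tallying each carbon:
C1: 1C, 1H, 1O, 1Si → 0 − 1 + 1 − 1 = -1
C2: 2C, 1H, 1Cl → 0 − 1 + 1 = 0
C3: 2C, 1H, 1I → 0 − 1 + 1 = 0
C4: 3C, 1H → 0 − 1 = -1
C5: 2C, 1H, 1F → 0 − 1 + 1 = 0
2 carbons (C1, C4) meet the condition.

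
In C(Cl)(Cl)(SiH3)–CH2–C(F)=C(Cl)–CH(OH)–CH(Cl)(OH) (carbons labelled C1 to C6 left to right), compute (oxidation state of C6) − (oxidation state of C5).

C6: 1C, 1H, 1O, 1Cl → 0 − 1 + 1 + 1 = +1
C5: 2C, 1H, 1O → 0 − 1 + 1 = 0
Difference: +1 − (0) = +1.

+1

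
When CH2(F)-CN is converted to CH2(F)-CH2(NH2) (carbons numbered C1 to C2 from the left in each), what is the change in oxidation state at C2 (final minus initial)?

-4

Before: C2 has 1 bond to C, 3 bonds to N → oxidation state +3.
After: C2 has 1 bond to C, 2 bonds to H, 1 bond to N → oxidation state -1.
Δ = -1 − (+3) = -4, so this is a reduction at C2.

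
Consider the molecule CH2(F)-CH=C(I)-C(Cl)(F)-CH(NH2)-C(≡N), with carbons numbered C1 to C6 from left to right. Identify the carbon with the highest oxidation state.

Assign +1 per bond to O/N/halogen, −1 per bond to H or an electropositive element, and 0 per bond to carbon. Tallying each carbon:
C1: 1C, 2H, 1F → 0 − 2 + 1 = -1
C2: 3C, 1H → 0 − 1 = -1
C3: 3C, 1I → 0 + 1 = +1
C4: 2C, 1F, 1Cl → 0 + 1 + 1 = +2
C5: 2C, 1H, 1N → 0 − 1 + 1 = 0
C6: 1C, 3N → 0 + 3 = +3
The most oxidised carbon is C6 at +3.

C6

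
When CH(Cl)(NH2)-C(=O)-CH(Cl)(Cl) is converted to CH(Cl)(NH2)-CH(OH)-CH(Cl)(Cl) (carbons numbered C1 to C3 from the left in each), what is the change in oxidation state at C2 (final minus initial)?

-2

Before: C2 has 2 bonds to C, 2 bonds to O → oxidation state +2.
After: C2 has 2 bonds to C, 1 bond to H, 1 bond to O → oxidation state 0.
Δ = 0 − (+2) = -2, so this is a reduction at C2.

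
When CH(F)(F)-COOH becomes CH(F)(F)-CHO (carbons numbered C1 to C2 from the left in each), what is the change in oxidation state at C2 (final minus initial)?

-2

Before: C2 has 1 bond to C, 3 bonds to O → oxidation state +3.
After: C2 has 1 bond to C, 1 bond to H, 2 bonds to O → oxidation state +1.
Δ = +1 − (+3) = -2, so this is a reduction at C2.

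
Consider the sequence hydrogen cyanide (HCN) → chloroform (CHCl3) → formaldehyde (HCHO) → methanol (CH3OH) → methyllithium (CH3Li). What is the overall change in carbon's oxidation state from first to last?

-6

Carbon oxidation states along the series — hydrogen cyanide: +2, chloroform: +2, formaldehyde: 0, methanol: -2, methyllithium: -4.
Net change = -4 − (+2) = -6.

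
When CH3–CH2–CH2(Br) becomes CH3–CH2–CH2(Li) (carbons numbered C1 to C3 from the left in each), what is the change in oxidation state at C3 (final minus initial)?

Before: C3 has 1 bond to C, 2 bonds to H, 1 bond to Br → oxidation state -1.
After: C3 has 1 bond to C, 2 bonds to H, 1 bond to Li → oxidation state -3.
Δ = -3 − (-1) = -2, so this is a reduction at C3.

-2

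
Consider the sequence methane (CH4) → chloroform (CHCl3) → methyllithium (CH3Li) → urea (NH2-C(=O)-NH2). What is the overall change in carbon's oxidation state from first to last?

Carbon oxidation states along the series — methane: -4, chloroform: +2, methyllithium: -4, urea: +4.
Net change = +4 − (-4) = +8.

+8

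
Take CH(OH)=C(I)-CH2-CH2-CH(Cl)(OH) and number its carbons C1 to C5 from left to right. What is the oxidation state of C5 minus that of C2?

C5: 1C, 1H, 1O, 1Cl → 0 − 1 + 1 + 1 = +1
C2: 3C, 1I → 0 + 1 = +1
Difference: +1 − (+1) = 0.

0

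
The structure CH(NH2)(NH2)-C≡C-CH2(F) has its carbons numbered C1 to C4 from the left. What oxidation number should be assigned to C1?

C1 has one bond to C (0), one bond to H (-1), one bond to N (+1), one bond to N (+1).
Oxidation state = 0 − 1 + 1 + 1 = +1.

+1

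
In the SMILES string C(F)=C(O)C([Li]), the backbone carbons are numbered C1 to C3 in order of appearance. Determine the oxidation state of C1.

0

Assign +1 per bond to O/N/halogen, −1 per bond to H or an electropositive element, and 0 per bond to carbon.
C1 has a double bond to C (2×0 = 0), one bond to H (-1), one bond to F (+1).
Oxidation state = 0 − 1 + 1 = 0.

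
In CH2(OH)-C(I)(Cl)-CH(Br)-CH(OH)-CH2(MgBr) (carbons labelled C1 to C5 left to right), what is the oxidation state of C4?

C4 has one bond to C (0), one bond to C (0), one bond to O (+1), one bond to H (-1).
Oxidation state = 0 + 0 + 1 − 1 = 0.

0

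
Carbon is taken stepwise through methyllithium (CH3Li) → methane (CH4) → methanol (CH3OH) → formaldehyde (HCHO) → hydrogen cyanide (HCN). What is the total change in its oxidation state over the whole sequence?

+6

Carbon oxidation states along the series — methyllithium: -4, methane: -4, methanol: -2, formaldehyde: 0, hydrogen cyanide: +2.
Net change = +2 − (-4) = +6.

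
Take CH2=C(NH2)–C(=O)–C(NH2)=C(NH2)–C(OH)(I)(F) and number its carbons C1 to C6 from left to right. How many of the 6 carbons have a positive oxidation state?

5

Bonds to more-electronegative neighbours contribute +1 each, bonds to H or metals contribute −1 each, and C–C bonds contribute 0. Tallying each carbon:
C1: 2C, 2H → 0 − 2 = -2
C2: 3C, 1N → 0 + 1 = +1
C3: 2C, 2O → 0 + 2 = +2
C4: 3C, 1N → 0 + 1 = +1
C5: 3C, 1N → 0 + 1 = +1
C6: 1C, 1O, 1F, 1I → 0 + 1 + 1 + 1 = +3
5 carbons (C2, C3, C4, C5, C6) meet the condition.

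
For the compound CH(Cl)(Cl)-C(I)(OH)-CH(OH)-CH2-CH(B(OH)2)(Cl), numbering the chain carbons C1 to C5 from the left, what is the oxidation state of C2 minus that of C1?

C2: 2C, 1O, 1I → 0 + 1 + 1 = +2
C1: 1C, 1H, 2Cl → 0 − 1 + 2 = +1
Difference: +2 − (+1) = +1.

+1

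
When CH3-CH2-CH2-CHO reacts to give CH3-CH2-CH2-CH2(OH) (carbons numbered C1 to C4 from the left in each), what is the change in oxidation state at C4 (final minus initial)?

Before: C4 has 1 bond to C, 1 bond to H, 2 bonds to O → oxidation state +1.
After: C4 has 1 bond to C, 2 bonds to H, 1 bond to O → oxidation state -1.
Δ = -1 − (+1) = -2, so this is a reduction at C4.

-2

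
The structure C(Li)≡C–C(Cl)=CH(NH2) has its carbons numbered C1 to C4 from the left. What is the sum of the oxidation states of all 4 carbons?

0

Assign +1 per bond to O/N/halogen, −1 per bond to H or an electropositive element, and 0 per bond to carbon. Tallying each carbon:
C1: 3C, 1Li → 0 − 1 = -1
C2: 4C → 0 = 0
C3: 3C, 1Cl → 0 + 1 = +1
C4: 2C, 1H, 1N → 0 − 1 + 1 = 0
Sum = -1 + 0 + 1 + 0 = 0.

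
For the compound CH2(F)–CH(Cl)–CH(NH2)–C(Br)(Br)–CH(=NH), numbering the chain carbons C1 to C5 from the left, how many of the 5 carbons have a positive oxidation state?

2

Tallying each carbon's bonds:
C1: 1C, 2H, 1F → 0 − 2 + 1 = -1
C2: 2C, 1H, 1Cl → 0 − 1 + 1 = 0
C3: 2C, 1H, 1N → 0 − 1 + 1 = 0
C4: 2C, 2Br → 0 + 2 = +2
C5: 1C, 1H, 2N → 0 − 1 + 2 = +1
2 carbons (C4, C5) meet the condition.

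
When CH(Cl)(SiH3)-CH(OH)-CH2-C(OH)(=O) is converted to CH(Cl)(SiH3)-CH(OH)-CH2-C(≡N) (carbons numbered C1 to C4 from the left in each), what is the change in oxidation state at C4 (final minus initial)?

Before: C4 has 1 bond to C, 3 bonds to O → oxidation state +3.
After: C4 has 1 bond to C, 3 bonds to N → oxidation state +3.
Δ = +3 − (+3) = 0, so no net redox change at C4.

0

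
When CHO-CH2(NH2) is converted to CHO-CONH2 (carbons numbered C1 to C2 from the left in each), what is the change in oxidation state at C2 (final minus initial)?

Before: C2 has 1 bond to C, 2 bonds to H, 1 bond to N → oxidation state -1.
After: C2 has 1 bond to C, 2 bonds to O, 1 bond to N → oxidation state +3.
Δ = +3 − (-1) = +4, so this is an oxidation at C2.

+4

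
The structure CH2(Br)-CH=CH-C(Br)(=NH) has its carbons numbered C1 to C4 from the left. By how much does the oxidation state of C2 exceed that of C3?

C2: 3C, 1H → 0 − 1 = -1
C3: 3C, 1H → 0 − 1 = -1
Difference: -1 − (-1) = 0.

0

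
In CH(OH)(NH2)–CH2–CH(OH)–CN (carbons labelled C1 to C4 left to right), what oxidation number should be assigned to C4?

+3

Each bond to a more electronegative atom (O, N, halogen) counts +1, each bond to a less electronegative atom (H, metal, B, Si) counts −1, and each C–C bond counts 0.
C4 has one bond to C (0), a triple bond to N (3×+1 = +3).
Oxidation state = 0 + 3 = +3.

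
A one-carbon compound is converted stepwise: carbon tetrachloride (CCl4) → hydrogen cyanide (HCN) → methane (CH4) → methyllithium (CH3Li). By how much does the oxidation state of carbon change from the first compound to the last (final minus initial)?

Carbon oxidation states along the series — carbon tetrachloride: +4, hydrogen cyanide: +2, methane: -4, methyllithium: -4.
Net change = -4 − (+4) = -8.

-8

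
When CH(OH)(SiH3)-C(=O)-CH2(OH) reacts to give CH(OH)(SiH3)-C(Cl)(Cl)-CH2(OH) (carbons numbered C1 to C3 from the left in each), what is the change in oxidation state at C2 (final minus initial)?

Before: C2 has 2 bonds to C, 2 bonds to O → oxidation state +2.
After: C2 has 2 bonds to C, 2 bonds to Cl → oxidation state +2.
Δ = +2 − (+2) = 0, so no net redox change at C2.

0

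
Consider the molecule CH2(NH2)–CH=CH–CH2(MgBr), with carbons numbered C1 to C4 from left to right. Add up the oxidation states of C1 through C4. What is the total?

Tallying each carbon's bonds:
C1: 1C, 2H, 1N → 0 − 2 + 1 = -1
C2: 3C, 1H → 0 − 1 = -1
C3: 3C, 1H → 0 − 1 = -1
C4: 1C, 2H, 1Mg → 0 − 2 − 1 = -3
Sum = -1 − 1 − 1 − 3 = -6.

-6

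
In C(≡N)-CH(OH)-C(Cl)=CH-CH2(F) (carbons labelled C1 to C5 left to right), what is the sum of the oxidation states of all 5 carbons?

Assign +1 per bond to O/N/halogen, −1 per bond to H or an electropositive element, and 0 per bond to carbon. Tallying each carbon:
C1: 1C, 3N → 0 + 3 = +3
C2: 2C, 1H, 1O → 0 − 1 + 1 = 0
C3: 3C, 1Cl → 0 + 1 = +1
C4: 3C, 1H → 0 − 1 = -1
C5: 1C, 2H, 1F → 0 − 2 + 1 = -1
Sum = +3 + 0 + 1 − 1 − 1 = +2.

+2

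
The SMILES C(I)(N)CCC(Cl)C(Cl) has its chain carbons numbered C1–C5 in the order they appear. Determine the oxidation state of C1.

C1 has one bond to C (0), one bond to H (-1), one bond to I (+1), one bond to N (+1).
Oxidation state = 0 − 1 + 1 + 1 = +1.

+1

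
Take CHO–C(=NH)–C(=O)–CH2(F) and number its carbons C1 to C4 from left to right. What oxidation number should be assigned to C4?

-1

Bonds to more-electronegative neighbours contribute +1 each, bonds to H or metals contribute −1 each, and C–C bonds contribute 0.
C4 has one bond to C (0), one bond to F (+1), one bond to H (-1), one bond to H (-1).
Oxidation state = 0 + 1 − 1 − 1 = -1.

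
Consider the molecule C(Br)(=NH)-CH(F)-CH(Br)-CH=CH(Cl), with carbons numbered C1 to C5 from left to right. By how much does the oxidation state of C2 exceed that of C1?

C2: 2C, 1H, 1F → 0 − 1 + 1 = 0
C1: 1C, 2N, 1Br → 0 + 2 + 1 = +3
Difference: 0 − (+3) = -3.

-3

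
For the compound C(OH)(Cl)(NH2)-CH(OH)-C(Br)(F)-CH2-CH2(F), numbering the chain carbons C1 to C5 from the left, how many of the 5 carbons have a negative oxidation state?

Bonds to more-electronegative neighbours contribute +1 each, bonds to H or metals contribute −1 each, and C–C bonds contribute 0. Tallying each carbon:
C1: 1C, 1O, 1N, 1Cl → 0 + 1 + 1 + 1 = +3
C2: 2C, 1H, 1O → 0 − 1 + 1 = 0
C3: 2C, 1F, 1Br → 0 + 1 + 1 = +2
C4: 2C, 2H → 0 − 2 = -2
C5: 1C, 2H, 1F → 0 − 2 + 1 = -1
2 carbons (C4, C5) meet the condition.

2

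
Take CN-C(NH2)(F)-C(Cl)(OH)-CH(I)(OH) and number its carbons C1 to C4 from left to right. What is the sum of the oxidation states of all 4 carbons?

+8

Bonds to more-electronegative neighbours contribute +1 each, bonds to H or metals contribute −1 each, and C–C bonds contribute 0. Tallying each carbon:
C1: 1C, 3N → 0 + 3 = +3
C2: 2C, 1N, 1F → 0 + 1 + 1 = +2
C3: 2C, 1O, 1Cl → 0 + 1 + 1 = +2
C4: 1C, 1H, 1O, 1I → 0 − 1 + 1 + 1 = +1
Sum = +3 + 2 + 2 + 1 = +8.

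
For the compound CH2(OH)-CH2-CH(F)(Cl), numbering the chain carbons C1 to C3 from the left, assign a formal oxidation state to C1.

-1

Assign +1 per bond to O/N/halogen, −1 per bond to H or an electropositive element, and 0 per bond to carbon.
C1 has one bond to C (0), one bond to H (-1), one bond to H (-1), one bond to O (+1).
Oxidation state = 0 − 1 − 1 + 1 = -1.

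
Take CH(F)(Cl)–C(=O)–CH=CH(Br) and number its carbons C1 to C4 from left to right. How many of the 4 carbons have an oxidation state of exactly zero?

1

Each bond to a more electronegative atom (O, N, halogen) counts +1, each bond to a less electronegative atom (H, metal, B, Si) counts −1, and each C–C bond counts 0. Tallying each carbon:
C1: 1C, 1H, 1F, 1Cl → 0 − 1 + 1 + 1 = +1
C2: 2C, 2O → 0 + 2 = +2
C3: 3C, 1H → 0 − 1 = -1
C4: 2C, 1H, 1Br → 0 − 1 + 1 = 0
1 carbon (C4) meets the condition.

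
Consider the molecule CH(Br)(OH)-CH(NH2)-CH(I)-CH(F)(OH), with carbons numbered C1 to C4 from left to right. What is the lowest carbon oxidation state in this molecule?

Assign +1 per bond to O/N/halogen, −1 per bond to H or an electropositive element, and 0 per bond to carbon. Tallying each carbon:
C1: 1C, 1H, 1O, 1Br → 0 − 1 + 1 + 1 = +1
C2: 2C, 1H, 1N → 0 − 1 + 1 = 0
C3: 2C, 1H, 1I → 0 − 1 + 1 = 0
C4: 1C, 1H, 1O, 1F → 0 − 1 + 1 + 1 = +1
The lowest value is 0.

0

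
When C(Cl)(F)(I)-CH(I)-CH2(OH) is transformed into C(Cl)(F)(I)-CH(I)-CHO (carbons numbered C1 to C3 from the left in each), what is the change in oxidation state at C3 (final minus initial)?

Before: C3 has 1 bond to C, 2 bonds to H, 1 bond to O → oxidation state -1.
After: C3 has 1 bond to C, 1 bond to H, 2 bonds to O → oxidation state +1.
Δ = +1 − (-1) = +2, so this is an oxidation at C3.

+2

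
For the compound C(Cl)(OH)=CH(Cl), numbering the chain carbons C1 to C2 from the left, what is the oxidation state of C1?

Bonds to more-electronegative neighbours contribute +1 each, bonds to H or metals contribute −1 each, and C–C bonds contribute 0.
C1 has a double bond to C (2×0 = 0), one bond to Cl (+1), one bond to O (+1).
Oxidation state = 0 + 1 + 1 = +2.

+2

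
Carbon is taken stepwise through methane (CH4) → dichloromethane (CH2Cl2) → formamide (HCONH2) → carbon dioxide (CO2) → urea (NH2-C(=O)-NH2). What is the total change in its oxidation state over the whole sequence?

+8

Carbon oxidation states along the series — methane: -4, dichloromethane: 0, formamide: +2, carbon dioxide: +4, urea: +4.
Net change = +4 − (-4) = +8.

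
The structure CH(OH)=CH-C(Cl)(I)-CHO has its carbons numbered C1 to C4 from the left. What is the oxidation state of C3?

+2

C3 has one bond to C (0), one bond to C (0), one bond to Cl (+1), one bond to I (+1).
Oxidation state = 0 + 0 + 1 + 1 = +2.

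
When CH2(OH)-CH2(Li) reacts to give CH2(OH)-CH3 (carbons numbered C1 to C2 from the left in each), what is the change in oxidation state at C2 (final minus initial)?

Before: C2 has 1 bond to C, 2 bonds to H, 1 bond to Li → oxidation state -3.
After: C2 has 1 bond to C, 3 bonds to H → oxidation state -3.
Δ = -3 − (-3) = 0, so no net redox change at C2.

0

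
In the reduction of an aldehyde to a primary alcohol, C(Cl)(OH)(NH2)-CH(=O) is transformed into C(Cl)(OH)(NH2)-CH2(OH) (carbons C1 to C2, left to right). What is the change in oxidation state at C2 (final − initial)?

Before: C2 has 1 bond to C, 1 bond to H, 2 bonds to O → oxidation state +1.
After: C2 has 1 bond to C, 2 bonds to H, 1 bond to O → oxidation state -1.
Δ = -1 − (+1) = -2, so this is a reduction at C2.

-2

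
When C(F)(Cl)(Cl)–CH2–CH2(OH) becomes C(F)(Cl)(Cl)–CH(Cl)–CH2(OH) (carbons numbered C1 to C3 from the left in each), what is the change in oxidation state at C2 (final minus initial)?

Before: C2 has 2 bonds to C, 2 bonds to H → oxidation state -2.
After: C2 has 2 bonds to C, 1 bond to H, 1 bond to Cl → oxidation state 0.
Δ = 0 − (-2) = +2, so this is an oxidation at C2.

+2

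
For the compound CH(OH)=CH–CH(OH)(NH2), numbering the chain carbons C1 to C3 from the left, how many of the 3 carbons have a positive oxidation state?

1

Count +1 for every bond to an atom more electronegative than carbon and −1 for every bond to one less electronegative; C–C bonds are 0. Tallying each carbon:
C1: 2C, 1H, 1O → 0 − 1 + 1 = 0
C2: 3C, 1H → 0 − 1 = -1
C3: 1C, 1H, 1O, 1N → 0 − 1 + 1 + 1 = +1
1 carbon (C3) meets the condition.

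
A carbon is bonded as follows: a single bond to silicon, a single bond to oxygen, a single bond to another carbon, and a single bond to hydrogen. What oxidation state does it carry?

-1

The carbon has one bond to C (0), one bond to Si (-1), one bond to H (-1), one bond to O (+1).
Oxidation state = 0 − 1 − 1 + 1 = -1.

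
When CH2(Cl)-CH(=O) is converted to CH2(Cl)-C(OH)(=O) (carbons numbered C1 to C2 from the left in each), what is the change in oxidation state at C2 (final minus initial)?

Before: C2 has 1 bond to C, 1 bond to H, 2 bonds to O → oxidation state +1.
After: C2 has 1 bond to C, 3 bonds to O → oxidation state +3.
Δ = +3 − (+1) = +2, so this is an oxidation at C2.

+2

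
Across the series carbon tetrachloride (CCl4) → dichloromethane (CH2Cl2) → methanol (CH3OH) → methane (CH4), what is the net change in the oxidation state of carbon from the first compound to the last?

Carbon oxidation states along the series — carbon tetrachloride: +4, dichloromethane: 0, methanol: -2, methane: -4.
Net change = -4 − (+4) = -8.

-8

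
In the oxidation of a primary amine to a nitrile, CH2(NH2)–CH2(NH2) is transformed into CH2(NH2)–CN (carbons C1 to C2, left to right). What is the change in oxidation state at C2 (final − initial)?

Before: C2 has 1 bond to C, 2 bonds to H, 1 bond to N → oxidation state -1.
After: C2 has 1 bond to C, 3 bonds to N → oxidation state +3.
Δ = +3 − (-1) = +4, so this is an oxidation at C2.

+4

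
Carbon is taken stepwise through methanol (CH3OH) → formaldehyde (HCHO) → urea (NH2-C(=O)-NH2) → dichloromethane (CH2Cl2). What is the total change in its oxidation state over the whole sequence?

+2

Carbon oxidation states along the series — methanol: -2, formaldehyde: 0, urea: +4, dichloromethane: 0.
Net change = 0 − (-2) = +2.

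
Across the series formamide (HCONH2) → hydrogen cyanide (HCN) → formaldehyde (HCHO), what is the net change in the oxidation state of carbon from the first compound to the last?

Carbon oxidation states along the series — formamide: +2, hydrogen cyanide: +2, formaldehyde: 0.
Net change = 0 − (+2) = -2.

-2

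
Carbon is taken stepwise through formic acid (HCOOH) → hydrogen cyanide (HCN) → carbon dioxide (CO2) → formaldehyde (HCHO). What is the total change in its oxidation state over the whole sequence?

-2

Carbon oxidation states along the series — formic acid: +2, hydrogen cyanide: +2, carbon dioxide: +4, formaldehyde: 0.
Net change = 0 − (+2) = -2.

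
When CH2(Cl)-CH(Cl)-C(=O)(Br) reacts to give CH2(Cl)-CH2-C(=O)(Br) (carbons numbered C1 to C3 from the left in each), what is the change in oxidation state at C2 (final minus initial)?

Before: C2 has 2 bonds to C, 1 bond to H, 1 bond to Cl → oxidation state 0.
After: C2 has 2 bonds to C, 2 bonds to H → oxidation state -2.
Δ = -2 − (0) = -2, so this is a reduction at C2.

-2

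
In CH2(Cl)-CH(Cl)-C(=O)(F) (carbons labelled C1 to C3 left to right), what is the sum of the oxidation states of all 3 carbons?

+2

Tallying each carbon's bonds:
C1: 1C, 2H, 1Cl → 0 − 2 + 1 = -1
C2: 2C, 1H, 1Cl → 0 − 1 + 1 = 0
C3: 1C, 2O, 1F → 0 + 2 + 1 = +3
Sum = -1 + 0 + 3 = +2.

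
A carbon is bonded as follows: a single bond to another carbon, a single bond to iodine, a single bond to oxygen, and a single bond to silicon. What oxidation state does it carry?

Count +1 for every bond to an atom more electronegative than carbon and −1 for every bond to one less electronegative; C–C bonds are 0.
The carbon has one bond to C (0), one bond to Si (-1), one bond to I (+1), one bond to O (+1).
Oxidation state = 0 − 1 + 1 + 1 = +1.

+1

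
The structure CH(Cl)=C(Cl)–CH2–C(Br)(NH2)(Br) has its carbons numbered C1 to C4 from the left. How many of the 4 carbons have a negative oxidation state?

Assign +1 per bond to O/N/halogen, −1 per bond to H or an electropositive element, and 0 per bond to carbon. Tallying each carbon:
C1: 2C, 1H, 1Cl → 0 − 1 + 1 = 0
C2: 3C, 1Cl → 0 + 1 = +1
C3: 2C, 2H → 0 − 2 = -2
C4: 1C, 1N, 2Br → 0 + 1 + 2 = +3
1 carbon (C3) meets the condition.

1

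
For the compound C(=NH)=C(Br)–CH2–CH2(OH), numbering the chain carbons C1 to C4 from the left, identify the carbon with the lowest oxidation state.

C3

Tallying each carbon's bonds:
C1: 2C, 2N → 0 + 2 = +2
C2: 3C, 1Br → 0 + 1 = +1
C3: 2C, 2H → 0 − 2 = -2
C4: 1C, 2H, 1O → 0 − 2 + 1 = -1
The most reduced carbon is C3 at -2.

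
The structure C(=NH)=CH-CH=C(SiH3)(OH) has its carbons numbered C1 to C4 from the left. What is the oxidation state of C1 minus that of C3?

C1: 2C, 2N → 0 + 2 = +2
C3: 3C, 1H → 0 − 1 = -1
Difference: +2 − (-1) = +3.

+3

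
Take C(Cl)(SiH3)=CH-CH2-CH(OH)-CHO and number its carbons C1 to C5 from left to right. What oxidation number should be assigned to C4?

Bonds to more-electronegative neighbours contribute +1 each, bonds to H or metals contribute −1 each, and C–C bonds contribute 0.
C4 has one bond to C (0), one bond to C (0), one bond to H (-1), one bond to O (+1).
Oxidation state = 0 + 0 − 1 + 1 = 0.

0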